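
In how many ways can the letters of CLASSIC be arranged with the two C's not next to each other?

There are 7!/(2!·2!) = 1260 arrangements of CLASSIC in total.
Arrangements with the C's together: treat CC as one letter, giving (6)!/(2!) = 360.
Hence 1260 − 360 = 900.

900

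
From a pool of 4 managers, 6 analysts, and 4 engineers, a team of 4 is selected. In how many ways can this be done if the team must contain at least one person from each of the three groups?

Total 4-person selections from all 14: C(14,4) = 1001.
Subtract selections that omit an entire group: no managers → C(10,4) = 210; no analysts → C(8,4) = 70; no engineers → C(10,4) = 210.
Add back selections omitting two groups (i.e. drawn from a single group): C(4,4) + C(6,4) + C(4,4) = 17.
By inclusion–exclusion: 1001 − 490 + 17 = 528.

528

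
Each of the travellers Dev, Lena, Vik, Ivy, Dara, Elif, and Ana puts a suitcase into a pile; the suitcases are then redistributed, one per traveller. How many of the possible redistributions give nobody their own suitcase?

Count assignments avoiding every fixed point. For any j of the 7 travellers fixed to their own suitcase, the other 7−j can be arranged in (7−j)! ways.
By inclusion–exclusion this is Σ_{j=0}^{7} (−1)^j C(7,j)·(7−j)!.
Computing: 5040 − 5040 + 2520 − 840 + 210 − 42 + 7 − 1 = 1854.

1854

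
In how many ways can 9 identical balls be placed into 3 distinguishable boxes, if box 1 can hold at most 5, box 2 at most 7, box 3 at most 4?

27

By stars and bars, unrestricted non-negative solutions to x_1+…+x_3 = 9 number C(9+2,2) = 55.
Subtract solutions that violate a single cap (substitute x_i' = x_i − (cap_i+1)): x_1 ≥ 6 gives C(5,2) = 10; x_2 ≥ 8 gives C(3,2) = 3; x_3 ≥ 5 gives C(6,2) = 15. Together 28.
No two caps can be exceeded simultaneously, so the pair terms are all 0.
By inclusion–exclusion the count is 55 − 28 + 0 = 27.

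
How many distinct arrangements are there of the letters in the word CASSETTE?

Letter multiplicities in CASSETTE: A×1, C×1, E×2, S×2, T×2.
The number of distinct arrangements is 8!/(2!·2!·2!) = 40320/8 = 5040.

5040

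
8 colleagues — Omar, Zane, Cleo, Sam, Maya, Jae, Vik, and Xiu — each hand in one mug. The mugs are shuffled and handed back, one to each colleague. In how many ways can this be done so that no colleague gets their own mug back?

Count assignments avoiding every fixed point. For any j of the 8 colleagues fixed to their own mug, the other 8−j can be arranged in (8−j)! ways.
By inclusion–exclusion this is Σ_{j=0}^{8} (−1)^j C(8,j)·(8−j)!.
Computing: 40320 − 40320 + 20160 − 6720 + 1680 − 336 + 56 − 8 + 1 = 14833.

14833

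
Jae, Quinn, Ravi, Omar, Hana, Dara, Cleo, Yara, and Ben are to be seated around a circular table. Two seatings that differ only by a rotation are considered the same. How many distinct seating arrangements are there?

40320

Around a circle, 9 distinct people have 9!/9 = (8)! = 40320 rotationally distinct seatings.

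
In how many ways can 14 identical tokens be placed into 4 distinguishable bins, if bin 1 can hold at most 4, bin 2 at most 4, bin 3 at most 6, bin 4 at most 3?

20

By stars and bars, unrestricted non-negative solutions to x_1+…+x_4 = 14 number C(14+3,3) = 680.
Subtract solutions that violate a single cap (substitute x_i' = x_i − (cap_i+1)): x_1 ≥ 5 gives C(12,3) = 220; x_2 ≥ 5 gives C(12,3) = 220; x_3 ≥ 7 gives C(10,3) = 120; x_4 ≥ 4 gives C(13,3) = 286. Together 846.
Add back pairs where two caps are both exceeded: 35 + 10 + 56 + 10 + 56 + 20 = 187.
Subtract triples: 0 + 1 + 0 + 0 = 1.
By inclusion–exclusion the count is 680 − 846 + 187 − 1 = 20.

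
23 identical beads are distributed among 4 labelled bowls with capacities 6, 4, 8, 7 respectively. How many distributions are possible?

Without the upper bounds there are C(26,3) = 2600 ways to split 23 among 4 bowls.
Subtract solutions that violate a single cap (substitute x_i' = x_i − (cap_i+1)): x_1 ≥ 7 gives C(19,3) = 969; x_2 ≥ 5 gives C(21,3) = 1330; x_3 ≥ 9 gives C(17,3) = 680; x_4 ≥ 8 gives C(18,3) = 816. Together 3795.
Add back pairs where two caps are both exceeded: 364 + 120 + 165 + 220 + 286 + 84 = 1239.
Subtract triples: 10 + 20 + 0 + 4 = 34.
By inclusion–exclusion the count is 2600 − 3795 + 1239 − 34 = 10.

10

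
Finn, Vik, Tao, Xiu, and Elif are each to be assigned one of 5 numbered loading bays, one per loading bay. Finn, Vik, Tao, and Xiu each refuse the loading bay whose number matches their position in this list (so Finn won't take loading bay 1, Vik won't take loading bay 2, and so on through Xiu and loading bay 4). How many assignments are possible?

Let Aᵢ (for 1 ≤ i ≤ 4) be the placements that put person i in their forbidden loading bay. Any j of these fix j positions, leaving (5−j)! ways to fill the rest, and there are C(4,j) ways to pick which j.
By inclusion–exclusion, the number of valid placements is Σ_{j=0}^{4} (−1)^j C(4,j)·(5−j)!.
Computing: 120 − 96 + 36 − 8 + 1 = 53.

53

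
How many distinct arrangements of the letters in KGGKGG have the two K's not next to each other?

10

Total arrangements of KGGKGG: 6!/(4!·2!) = 15.
Arrangements with the K's together: treat KK as one letter, giving (5)!/(4!) = 5.
Subtracting, 15 − 5 = 10 arrangements keep the K's apart.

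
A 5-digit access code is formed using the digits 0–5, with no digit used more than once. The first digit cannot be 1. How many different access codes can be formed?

600

The first digit has 6−1 = 5 choices (anything except 1).
The remaining 4 digits are filled from the other 5 symbols without repetition: 5 × 4 × 3 × 2 = 120.
Total: 5 × 120 = 600.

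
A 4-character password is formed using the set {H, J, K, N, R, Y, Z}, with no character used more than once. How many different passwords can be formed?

Choose and order 4 of the 7 symbols: the first character has 7 options, the next 6, then 5, 4.
7 × 6 × 5 × 4 = 840.

840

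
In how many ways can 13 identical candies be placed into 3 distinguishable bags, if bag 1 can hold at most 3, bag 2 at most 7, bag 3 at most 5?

6

Without the upper bounds there are C(15,2) = 105 ways to split 13 among 3 bags.
Subtract solutions that violate a single cap (substitute x_i' = x_i − (cap_i+1)): x_1 ≥ 4 gives C(11,2) = 55; x_2 ≥ 8 gives C(7,2) = 21; x_3 ≥ 6 gives C(9,2) = 36. Together 112.
Add back pairs where two caps are both exceeded: 3 + 10 + 0 = 13.
By inclusion–exclusion the count is 105 − 112 + 13 = 6.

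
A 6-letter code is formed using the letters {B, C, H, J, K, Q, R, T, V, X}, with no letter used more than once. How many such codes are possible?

Choose and order 6 of the 10 symbols: the first letter has 10 options, the next 9, and so on down to 5.
That product is 10 × 9 × 8 × 7 × 6 × 5 = 151200.

151200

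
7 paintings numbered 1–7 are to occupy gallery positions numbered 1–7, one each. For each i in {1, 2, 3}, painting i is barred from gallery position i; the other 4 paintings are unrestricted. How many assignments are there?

3216

Let Aᵢ (for i ∈ {1, 2, 3}) be the placements that put painting i in its forbidden gallery position. Any j of these fix j positions, leaving (7−j)! ways to fill the rest, and there are C(3,j) ways to pick which j.
By inclusion–exclusion, the number of valid placements is Σ_{j=0}^{3} (−1)^j C(3,j)·(7−j)!.
Computing: 5040 − 2160 + 360 − 24 = 3216.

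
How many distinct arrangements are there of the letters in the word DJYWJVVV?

DJYWJVVV has 8 letters with J appearing twice and V appearing 3 times.
So there are 8! / (3!·2!) = 3360 distinguishable arrangements.

3360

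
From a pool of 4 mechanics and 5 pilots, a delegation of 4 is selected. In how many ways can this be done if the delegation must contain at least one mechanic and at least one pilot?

Unrestricted: C(9,4) = 126 ways to pick any 4 of the 9.
Subtract selections that omit an entire group: no mechanics → C(5,4) = 5; no pilots → C(4,4) = 1.
Both groups omitted at once is impossible, so 126 − 6 = 120.

120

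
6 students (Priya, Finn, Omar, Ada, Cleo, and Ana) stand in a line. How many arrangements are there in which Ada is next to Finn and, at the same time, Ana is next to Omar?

96

Treat {Ada,Finn} as one block (2 orders) and {Ana,Omar} as another (2 orders).
That leaves 4 units to arrange: 2 × 2 × 4! = 4 × 24 = 96.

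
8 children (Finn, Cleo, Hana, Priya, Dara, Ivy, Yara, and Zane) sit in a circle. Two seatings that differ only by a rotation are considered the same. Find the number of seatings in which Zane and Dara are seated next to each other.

Glue Zane and Dara into a block (2 internal orders). Seating 7 units around a circle gives (6)! arrangements.
So 2 × (6)! = 2 × 720 = 1440.

1440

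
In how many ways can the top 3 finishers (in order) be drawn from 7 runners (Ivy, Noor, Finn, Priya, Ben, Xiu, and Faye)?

210

This is an ordered selection of 3 from 7: P(7,3).
That gives 7 × 6 × 5 = 210.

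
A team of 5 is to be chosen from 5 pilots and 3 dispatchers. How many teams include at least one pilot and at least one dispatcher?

Total 5-person selections from all 8: C(8,5) = 56.
Subtract selections that omit an entire group: no pilots → C(3,5) = 0; no dispatchers → C(5,5) = 1.
Both groups omitted at once is impossible, so 56 − 1 = 55.

55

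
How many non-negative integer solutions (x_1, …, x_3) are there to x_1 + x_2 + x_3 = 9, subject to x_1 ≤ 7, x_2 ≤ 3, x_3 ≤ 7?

Without the upper bounds there are C(11,2) = 55 ways to split 9 among 3 variables.
Subtract solutions that violate a single cap (substitute x_i' = x_i − (cap_i+1)): x_1 ≥ 8 gives C(3,2) = 3; x_2 ≥ 4 gives C(7,2) = 21; x_3 ≥ 8 gives C(3,2) = 3. Together 27.
No two caps can be exceeded simultaneously, so the pair terms are all 0.
By inclusion–exclusion the count is 55 − 27 + 0 = 28.

28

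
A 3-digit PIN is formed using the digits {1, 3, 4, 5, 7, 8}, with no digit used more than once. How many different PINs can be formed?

Choose and order 3 of the 6 symbols: the first digit has 6 options, the next 5, then 4.
6 × 5 × 4 = 120.

120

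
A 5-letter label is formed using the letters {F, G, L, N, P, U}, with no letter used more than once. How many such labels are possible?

This is a permutation of 5 out of 6: P(6,5) = 6!/1!.
That product is 6 × 5 × 4 × 3 × 2 = 720.

720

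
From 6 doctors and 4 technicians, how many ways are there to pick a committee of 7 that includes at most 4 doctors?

80

Split by how many doctors are chosen (0 through 4).
Sum: C(6,0)·C(4,7) + C(6,1)·C(4,6) + C(6,2)·C(4,5) + C(6,3)·C(4,4) + C(6,4)·C(4,3) = 0 + 0 + 0 + 20 + 60 = 80.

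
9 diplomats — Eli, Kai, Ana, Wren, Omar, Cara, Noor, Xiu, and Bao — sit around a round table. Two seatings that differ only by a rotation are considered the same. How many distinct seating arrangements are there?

40320

Seat Eli anywhere (absorbing the rotational symmetry), then permute the other 8: (8)! = 40320.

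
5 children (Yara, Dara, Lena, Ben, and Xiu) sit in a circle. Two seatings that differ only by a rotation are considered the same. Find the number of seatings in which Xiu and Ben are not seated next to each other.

All circular seatings of 5 people number (4)! = 24.
Seatings with Xiu beside Ben: treat them as a block with 2 internal orders, giving 2 × (3)! = 12.
Subtracting, 24 − 12 = 12.

12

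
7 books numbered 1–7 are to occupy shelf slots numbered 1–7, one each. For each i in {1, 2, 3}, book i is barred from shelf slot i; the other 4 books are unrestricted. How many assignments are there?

3216

Let Aᵢ (for i ∈ {1, 2, 3}) be the placements that put book i in its forbidden shelf slot. Any j of these fix j positions, leaving (7−j)! ways to fill the rest, and there are C(3,j) ways to pick which j.
By inclusion–exclusion, the number of valid placements is Σ_{j=0}^{3} (−1)^j C(3,j)·(7−j)!.
Computing: 5040 − 2160 + 360 − 24 = 3216.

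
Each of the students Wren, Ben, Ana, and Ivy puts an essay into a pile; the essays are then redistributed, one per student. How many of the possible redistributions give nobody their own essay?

9

This is the derangement count D_4: permutations of 4 items with no fixed point.
By inclusion–exclusion this is Σ_{j=0}^{4} (−1)^j C(4,j)·(4−j)!.
Computing: 24 − 24 + 12 − 4 + 1 = 9.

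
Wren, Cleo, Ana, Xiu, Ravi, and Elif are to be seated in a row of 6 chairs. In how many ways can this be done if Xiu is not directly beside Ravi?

There are 6! = 720 arrangements in all. If Xiu and Ravi are adjacent, merging them into one block gives 2·(5)! = 240 arrangements.
So 720 − 240 = 480 arrangements keep them apart.

480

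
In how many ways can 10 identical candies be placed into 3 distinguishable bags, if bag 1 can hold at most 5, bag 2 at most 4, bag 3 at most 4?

Without the upper bounds there are C(12,2) = 66 ways to split 10 among 3 bags.
Subtract solutions that violate a single cap (substitute x_i' = x_i − (cap_i+1)): x_1 ≥ 6 gives C(6,2) = 15; x_2 ≥ 5 gives C(7,2) = 21; x_3 ≥ 5 gives C(7,2) = 21. Together 57.
Add back pairs where two caps are both exceeded: 0 + 0 + 1 = 1.
By inclusion–exclusion the count is 66 − 57 + 1 = 10.

10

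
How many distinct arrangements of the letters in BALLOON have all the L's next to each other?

Treat the 2 copies of L as a single block. The multiset to arrange is then {LL, A, B, N, O, O}, 6 items in all.
That gives (6)!/(2!) = 360 arrangements.

360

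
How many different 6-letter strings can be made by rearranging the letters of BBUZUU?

Letter multiplicities in BBUZUU: B×2, U×3, Z×1.
So there are 6! / (3!·2!) = 60 distinguishable arrangements.

60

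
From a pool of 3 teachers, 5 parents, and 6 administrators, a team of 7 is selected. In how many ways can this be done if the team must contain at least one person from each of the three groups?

3058

Unrestricted: C(14,7) = 3432 ways to pick any 7 of the 14.
Subtract selections that omit an entire group: no teachers → C(11,7) = 330; no parents → C(9,7) = 36; no administrators → C(8,7) = 8.
Add back selections omitting two groups (i.e. drawn from a single group): C(3,7) + C(5,7) + C(6,7) = 0.
By inclusion–exclusion: 3432 − 374 + 0 = 3058.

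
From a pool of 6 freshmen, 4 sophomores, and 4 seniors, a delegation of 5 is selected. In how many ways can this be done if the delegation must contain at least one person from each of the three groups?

1448

Unrestricted: C(14,5) = 2002 ways to pick any 5 of the 14.
Subtract selections that omit an entire group: no freshmen → C(8,5) = 56; no sophomores → C(10,5) = 252; no seniors → C(10,5) = 252.
Add back selections omitting two groups (i.e. drawn from a single group): C(6,5) + C(4,5) + C(4,5) = 6.
By inclusion–exclusion: 2002 − 560 + 6 = 1448.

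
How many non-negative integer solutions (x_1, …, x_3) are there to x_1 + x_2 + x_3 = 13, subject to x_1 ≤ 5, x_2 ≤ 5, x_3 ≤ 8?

By stars and bars, unrestricted non-negative solutions to x_1+…+x_3 = 13 number C(13+2,2) = 105.
Subtract solutions that violate a single cap (substitute x_i' = x_i − (cap_i+1)): x_1 ≥ 6 gives C(9,2) = 36; x_2 ≥ 6 gives C(9,2) = 36; x_3 ≥ 9 gives C(6,2) = 15. Together 87.
Add back pairs where two caps are both exceeded: 3 + 0 + 0 = 3.
By inclusion–exclusion the count is 105 − 87 + 3 = 21.

21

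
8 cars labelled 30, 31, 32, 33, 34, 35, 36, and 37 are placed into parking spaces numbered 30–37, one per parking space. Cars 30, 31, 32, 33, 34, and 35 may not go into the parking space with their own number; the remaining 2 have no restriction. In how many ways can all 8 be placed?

18806

Let Aᵢ (for 30 ≤ i ≤ 35) be the placements that put car i in its forbidden parking space. Any j of these fix j positions, leaving (8−j)! ways to fill the rest, and there are C(6,j) ways to pick which j.
By inclusion–exclusion, the number of valid placements is Σ_{j=0}^{6} (−1)^j C(6,j)·(8−j)!.
Computing: 40320 − 30240 + 10800 − 2400 + 360 − 36 + 2 = 18806.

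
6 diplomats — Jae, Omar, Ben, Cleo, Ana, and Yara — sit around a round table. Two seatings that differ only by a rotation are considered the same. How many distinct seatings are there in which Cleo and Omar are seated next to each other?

48

Treat {Cleo, Omar} as one unit (2 internal orders) and seat the resulting 5 units around the table: (4)! circular arrangements.
So 2 × (4)! = 2 × 24 = 48.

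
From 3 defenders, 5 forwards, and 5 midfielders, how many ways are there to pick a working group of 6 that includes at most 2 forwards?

1008

Split by how many forwards are chosen (0 through 2).
Sum: C(5,0)·C(8,6) + C(5,1)·C(8,5) + C(5,2)·C(8,4) = 28 + 280 + 700 = 1008.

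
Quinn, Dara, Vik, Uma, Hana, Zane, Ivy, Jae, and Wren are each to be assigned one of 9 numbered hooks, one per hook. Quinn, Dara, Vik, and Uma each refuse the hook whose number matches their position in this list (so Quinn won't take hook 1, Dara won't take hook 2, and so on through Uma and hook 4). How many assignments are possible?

229080

Let Aᵢ (for 1 ≤ i ≤ 4) be the placements that put person i in their forbidden hook. Any j of these fix j positions, leaving (9−j)! ways to fill the rest, and there are C(4,j) ways to pick which j.
By inclusion–exclusion, the number of valid placements is Σ_{j=0}^{4} (−1)^j C(4,j)·(9−j)!.
Computing: 362880 − 161280 + 30240 − 2880 + 120 = 229080.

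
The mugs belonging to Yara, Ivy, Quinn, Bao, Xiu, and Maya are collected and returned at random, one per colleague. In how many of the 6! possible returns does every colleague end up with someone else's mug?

Let Aᵢ be the assignments in which colleague i gets their own mug. We want the size of the complement of A₁∪…∪A_6.
By inclusion–exclusion this is Σ_{j=0}^{6} (−1)^j C(6,j)·(6−j)!.
Computing: 720 − 720 + 360 − 120 + 30 − 6 + 1 = 265.

265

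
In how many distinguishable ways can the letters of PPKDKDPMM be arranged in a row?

7560

The 9 letters of PPKDKDPMM have repeats: D appearing twice, K appearing twice, M appearing twice, and P appearing 3 times.
The number of distinct arrangements is 9!/(3!·2!·2!·2!) = 362880/48 = 7560.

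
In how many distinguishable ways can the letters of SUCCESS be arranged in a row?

Letter multiplicities in SUCCESS: C×2, E×1, S×3, U×1.
So there are 7! / (3!·2!) = 420 distinguishable arrangements.

420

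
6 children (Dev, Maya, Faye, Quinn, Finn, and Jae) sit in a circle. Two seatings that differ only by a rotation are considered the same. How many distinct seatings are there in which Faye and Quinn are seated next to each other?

Treat {Faye, Quinn} as one unit (2 internal orders) and seat the resulting 5 units around the table: (4)! circular arrangements.
So 2 × (4)! = 2 × 24 = 48.

48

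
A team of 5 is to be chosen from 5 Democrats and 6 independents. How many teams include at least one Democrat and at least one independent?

Unrestricted: C(11,5) = 462 ways to pick any 5 of the 11.
Selections missing a whole group: no Democrats → C(6,5) = 6; no independents → C(5,5) = 1.
Both groups omitted at once is impossible, so 462 − 7 = 455.

455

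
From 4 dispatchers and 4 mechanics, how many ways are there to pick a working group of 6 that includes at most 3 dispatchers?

22

Split by how many dispatchers are chosen (0 through 3).
Sum: C(4,0)·C(4,6) + C(4,1)·C(4,5) + C(4,2)·C(4,4) + C(4,3)·C(4,3) = 0 + 0 + 6 + 16 = 22.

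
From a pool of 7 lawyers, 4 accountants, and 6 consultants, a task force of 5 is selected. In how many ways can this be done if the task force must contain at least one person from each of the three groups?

4214

With no constraint there are C(17,5) = 6188 possible selections.
Subtract selections that omit an entire group: no lawyers → C(10,5) = 252; no accountants → C(13,5) = 1287; no consultants → C(11,5) = 462.
Add back selections omitting two groups (i.e. drawn from a single group): C(7,5) + C(4,5) + C(6,5) = 27.
By inclusion–exclusion: 6188 − 2001 + 27 = 4214.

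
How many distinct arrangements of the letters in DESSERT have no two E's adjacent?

Total arrangements of DESSERT: 7!/(2!·2!) = 1260.
Arrangements with the E's together: treat EE as one letter, giving (6)!/(2!) = 360.
Hence 1260 − 360 = 900.

900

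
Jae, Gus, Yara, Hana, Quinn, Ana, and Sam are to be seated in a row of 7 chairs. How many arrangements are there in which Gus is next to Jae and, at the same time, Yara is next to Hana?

Treat {Gus,Jae} as one block (2 orders) and {Yara,Hana} as another (2 orders).
That leaves 5 units to arrange: 2 × 2 × 5! = 4 × 120 = 480.

480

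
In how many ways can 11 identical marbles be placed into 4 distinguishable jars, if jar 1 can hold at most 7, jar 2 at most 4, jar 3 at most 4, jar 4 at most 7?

160

Ignoring the caps, the number of non-negative solutions to x_1+…+x_4 = 11 is C(14,3) = 364.
Subtract solutions that violate a single cap (substitute x_i' = x_i − (cap_i+1)): x_1 ≥ 8 gives C(6,3) = 20; x_2 ≥ 5 gives C(9,3) = 84; x_3 ≥ 5 gives C(9,3) = 84; x_4 ≥ 8 gives C(6,3) = 20. Together 208.
Add back pairs where two caps are both exceeded: 0 + 0 + 0 + 4 + 0 + 0 = 4.
By inclusion–exclusion the count is 364 − 208 + 4 = 160.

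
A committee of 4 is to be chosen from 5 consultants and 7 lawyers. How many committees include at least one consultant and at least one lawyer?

Unrestricted: C(12,4) = 495 ways to pick any 4 of the 12.
Selections missing a whole group: no consultants → C(7,4) = 35; no lawyers → C(5,4) = 5.
Both groups omitted at once is impossible, so 495 − 40 = 455.

455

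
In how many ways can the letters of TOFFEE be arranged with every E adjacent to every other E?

60

Treat the 2 copies of E as a single block. The multiset to arrange is then {EE, F, F, O, T}, 5 items in all.
That gives (5)!/(2!) = 60 arrangements.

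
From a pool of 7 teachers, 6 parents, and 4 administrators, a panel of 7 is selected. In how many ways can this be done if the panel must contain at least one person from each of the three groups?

17283

Total 7-person selections from all 17: C(17,7) = 19448.
Selections missing a whole group: no teachers → C(10,7) = 120; no parents → C(11,7) = 330; no administrators → C(13,7) = 1716.
Add back selections omitting two groups (i.e. drawn from a single group): C(7,7) + C(6,7) + C(4,7) = 1.
By inclusion–exclusion: 19448 − 2166 + 1 = 17283.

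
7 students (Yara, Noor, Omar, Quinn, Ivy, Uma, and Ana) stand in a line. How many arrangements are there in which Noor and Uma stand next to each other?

Treat {Noor, Uma} as a single unit. There are 6 units to order, and the pair itself can be ordered 2 ways.
That gives 2 × 6! = 2 × 720 = 1440.

1440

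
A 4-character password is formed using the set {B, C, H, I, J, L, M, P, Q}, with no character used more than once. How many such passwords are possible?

3024

With no repetition, fill the 4 characters in order: 9 choices, then 8, down to 6.
9 × 8 × 7 × 6 = 3024.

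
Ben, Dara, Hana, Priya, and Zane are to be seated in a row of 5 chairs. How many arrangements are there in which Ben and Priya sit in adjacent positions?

Place the 3 others and the Ben-Priya pair as 4 objects in a line; the pair has 2 internal arrangements.
So the count is 2·(4)! = 48.

48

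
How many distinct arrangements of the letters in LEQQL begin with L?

Fix L in the first position and arrange the remaining 4 letters.
Those 4 letters have Q appearing twice, giving (4)!/(2!) = 12.

12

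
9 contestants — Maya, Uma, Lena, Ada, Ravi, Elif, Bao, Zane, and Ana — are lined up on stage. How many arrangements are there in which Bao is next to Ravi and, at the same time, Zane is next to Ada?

20160

Treat {Bao,Ravi} as one block (2 orders) and {Zane,Ada} as another (2 orders).
That leaves 7 units to arrange: 2 × 2 × 7! = 4 × 5040 = 20160.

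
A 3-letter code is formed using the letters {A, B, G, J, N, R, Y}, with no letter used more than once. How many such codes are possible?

210

With no repetition, fill the 3 letters in order: 7 choices, then 6, down to 5.
7 × 6 × 5 = 210.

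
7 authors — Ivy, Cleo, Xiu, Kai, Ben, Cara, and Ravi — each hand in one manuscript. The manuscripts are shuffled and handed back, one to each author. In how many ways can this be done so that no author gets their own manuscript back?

1854

Count assignments avoiding every fixed point. For any j of the 7 authors fixed to their own manuscript, the other 7−j can be arranged in (7−j)! ways.
By inclusion–exclusion this is Σ_{j=0}^{7} (−1)^j C(7,j)·(7−j)!.
Computing: 5040 − 5040 + 2520 − 840 + 210 − 42 + 7 − 1 = 1854.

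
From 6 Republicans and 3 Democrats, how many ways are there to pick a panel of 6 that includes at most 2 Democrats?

64

Split by how many Democrats are chosen (0 through 2).
Sum: C(3,0)·C(6,6) + C(3,1)·C(6,5) + C(3,2)·C(6,4) = 1 + 18 + 45 = 64.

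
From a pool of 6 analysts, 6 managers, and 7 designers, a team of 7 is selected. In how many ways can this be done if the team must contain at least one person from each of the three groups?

With no constraint there are C(19,7) = 50388 possible selections.
Subtract selections that omit an entire group: no analysts → C(13,7) = 1716; no managers → C(13,7) = 1716; no designers → C(12,7) = 792.
Add back selections omitting two groups (i.e. drawn from a single group): C(6,7) + C(6,7) + C(7,7) = 1.
By inclusion–exclusion: 50388 − 4224 + 1 = 46165.

46165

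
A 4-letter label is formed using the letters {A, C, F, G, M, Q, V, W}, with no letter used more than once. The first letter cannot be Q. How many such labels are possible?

The first letter has 8−1 = 7 choices (anything except Q).
The remaining 3 letters are filled from the other 7 symbols without repetition: 7 × 6 × 5 = 210.
Total: 7 × 210 = 1470.

1470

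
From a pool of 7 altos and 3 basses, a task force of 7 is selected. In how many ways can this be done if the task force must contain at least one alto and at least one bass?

Total 7-person selections from all 10: C(10,7) = 120.
Selections missing a whole group: no altos → C(3,7) = 0; no basses → C(7,7) = 1.
Both groups omitted at once is impossible, so 120 − 1 = 119.

119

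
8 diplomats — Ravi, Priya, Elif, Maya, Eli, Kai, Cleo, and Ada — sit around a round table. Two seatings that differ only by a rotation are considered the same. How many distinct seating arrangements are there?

5040

Around a circle, 8 distinct people have 8!/8 = (7)! = 5040 rotationally distinct seatings.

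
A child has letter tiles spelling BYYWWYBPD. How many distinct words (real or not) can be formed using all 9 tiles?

Letter multiplicities in BYYWWYBPD: B×2, D×1, P×1, W×2, Y×3.
So there are 9! / (3!·2!·2!) = 15120 distinguishable arrangements.

15120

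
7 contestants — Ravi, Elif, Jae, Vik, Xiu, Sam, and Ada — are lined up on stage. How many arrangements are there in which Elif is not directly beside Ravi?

3600

There are 7! = 5040 arrangements in all. If Elif and Ravi are adjacent, merging them into one block gives 2·(6)! = 1440 arrangements.
Complementary counting: 5040 − 1440 = 3600.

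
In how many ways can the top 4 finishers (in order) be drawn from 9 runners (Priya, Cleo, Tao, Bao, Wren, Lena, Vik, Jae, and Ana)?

There are 9 choices for 1st place, 8 for 2nd, and so on down to 6 for position 4.
That gives 9 × 8 × 7 × 6 = 3024.

3024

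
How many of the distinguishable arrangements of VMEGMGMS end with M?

With the last slot taken by M, it remains to arrange the other 7 letters (VEGMGMS).
Those 7 letters have G appearing twice and M appearing twice, giving (7)!/(2!·2!) = 1260.

1260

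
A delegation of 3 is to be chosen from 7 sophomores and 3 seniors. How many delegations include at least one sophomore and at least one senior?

Unrestricted: C(10,3) = 120 ways to pick any 3 of the 10.
Subtract selections that omit an entire group: no sophomores → C(3,3) = 1; no seniors → C(7,3) = 35.
Both groups omitted at once is impossible, so 120 − 36 = 84.

84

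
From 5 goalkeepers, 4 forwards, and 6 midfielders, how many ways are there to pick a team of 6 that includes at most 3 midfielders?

Split by how many midfielders are chosen (0 through 3).
Sum: C(6,0)·C(9,6) + C(6,1)·C(9,5) + C(6,2)·C(9,4) + C(6,3)·C(9,3) = 84 + 756 + 1890 + 1680 = 4410.

4410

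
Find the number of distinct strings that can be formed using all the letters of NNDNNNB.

Letter multiplicities in NNDNNNB: B×1, D×1, N×5.
Dividing 7! = 5040 by 5! = 120 for the repeated letters gives 42.

42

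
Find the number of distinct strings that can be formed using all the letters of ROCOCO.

60

ROCOCO has 6 letters with C appearing twice and O appearing 3 times.
So there are 6! / (3!·2!) = 60 distinguishable arrangements.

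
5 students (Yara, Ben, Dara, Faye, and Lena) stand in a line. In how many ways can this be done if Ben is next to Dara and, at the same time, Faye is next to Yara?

24

Treat {Ben,Dara} as one block (2 orders) and {Faye,Yara} as another (2 orders).
That leaves 3 units to arrange: 2 × 2 × 3! = 4 × 6 = 24.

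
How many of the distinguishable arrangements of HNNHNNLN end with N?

Fix N in the last position and arrange the remaining 7 letters.
Those 7 letters have H appearing twice and N appearing 4 times, giving (7)!/(4!·2!) = 105.

105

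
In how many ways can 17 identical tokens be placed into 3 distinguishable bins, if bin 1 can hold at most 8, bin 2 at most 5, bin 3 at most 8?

15

Without the upper bounds there are C(19,2) = 171 ways to split 17 among 3 bins.
Subtract solutions that violate a single cap (substitute x_i' = x_i − (cap_i+1)): x_1 ≥ 9 gives C(10,2) = 45; x_2 ≥ 6 gives C(13,2) = 78; x_3 ≥ 9 gives C(10,2) = 45. Together 168.
Add back pairs where two caps are both exceeded: 6 + 0 + 6 = 12.
By inclusion–exclusion the count is 171 − 168 + 12 = 15.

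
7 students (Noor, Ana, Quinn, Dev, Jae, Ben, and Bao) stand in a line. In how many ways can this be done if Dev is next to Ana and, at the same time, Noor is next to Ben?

480

Treat {Dev,Ana} as one block (2 orders) and {Noor,Ben} as another (2 orders).
That leaves 5 units to arrange: 2 × 2 × 5! = 4 × 120 = 480.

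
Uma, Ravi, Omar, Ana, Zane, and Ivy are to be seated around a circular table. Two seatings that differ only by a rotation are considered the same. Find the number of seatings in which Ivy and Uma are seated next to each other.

48

Glue Ivy and Uma into a block (2 internal orders). Seating 5 units around a circle gives (4)! arrangements.
So 2 × (4)! = 2 × 24 = 48.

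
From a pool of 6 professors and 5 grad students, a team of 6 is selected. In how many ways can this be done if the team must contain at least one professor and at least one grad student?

With no constraint there are C(11,6) = 462 possible selections.
Selections missing a whole group: no professors → C(5,6) = 0; no grad students → C(6,6) = 1.
Both groups omitted at once is impossible, so 462 − 1 = 461.

461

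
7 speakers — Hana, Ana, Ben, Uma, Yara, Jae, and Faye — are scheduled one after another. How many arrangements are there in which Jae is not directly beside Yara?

There are 7! = 5040 arrangements in all. If Jae and Yara are adjacent, merging them into one block gives 2·(6)! = 1440 arrangements.
So 5040 − 1440 = 3600 arrangements keep them apart.

3600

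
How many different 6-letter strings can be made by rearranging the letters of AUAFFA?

Letter multiplicities in AUAFFA: A×3, F×2, U×1.
Dividing 6! = 720 by 3!·2! = 12 for the repeated letters gives 60.

60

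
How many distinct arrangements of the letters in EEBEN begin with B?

Fix B in the first position and arrange the remaining 4 letters.
Those 4 letters have E appearing 3 times, giving (4)!/(3!) = 4.

4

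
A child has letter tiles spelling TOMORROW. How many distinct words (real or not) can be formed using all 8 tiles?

TOMORROW has 8 letters with O appearing 3 times and R appearing twice.
Dividing 8! = 40320 by 3!·2! = 12 for the repeated letters gives 3360.

3360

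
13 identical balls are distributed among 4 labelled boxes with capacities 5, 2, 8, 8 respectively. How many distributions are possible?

127

Ignoring the caps, the number of non-negative solutions to x_1+…+x_4 = 13 is C(16,3) = 560.
Subtract solutions that violate a single cap (substitute x_i' = x_i − (cap_i+1)): x_1 ≥ 6 gives C(10,3) = 120; x_2 ≥ 3 gives C(13,3) = 286; x_3 ≥ 9 gives C(7,3) = 35; x_4 ≥ 9 gives C(7,3) = 35. Together 476.
Add back pairs where two caps are both exceeded: 35 + 0 + 0 + 4 + 4 + 0 = 43.
By inclusion–exclusion the count is 560 − 476 + 43 = 127.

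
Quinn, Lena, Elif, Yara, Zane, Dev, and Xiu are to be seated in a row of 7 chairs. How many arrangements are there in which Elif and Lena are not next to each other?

3600

There are 7! = 5040 arrangements in all. If Elif and Lena are adjacent, merging them into one block gives 2·(6)! = 1440 arrangements.
Complementary counting: 5040 − 1440 = 3600.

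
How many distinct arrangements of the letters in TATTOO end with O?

20

With the last slot taken by O, it remains to arrange the other 5 letters (TATTO).
Those 5 letters have T appearing 3 times, giving (5)!/(3!) = 20.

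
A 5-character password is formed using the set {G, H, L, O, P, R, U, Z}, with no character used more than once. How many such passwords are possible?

This is a permutation of 5 out of 8: P(8,5) = 8!/3!.
That product is 8 × 7 × 6 × 5 × 4 = 6720.

6720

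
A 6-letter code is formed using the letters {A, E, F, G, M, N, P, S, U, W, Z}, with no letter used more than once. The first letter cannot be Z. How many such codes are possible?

302400

The first letter has 11−1 = 10 choices (anything except Z).
The remaining 5 letters are filled from the other 10 symbols without repetition: 10 × 9 × 8 × 7 × 6 = 30240.
Total: 10 × 30240 = 302400.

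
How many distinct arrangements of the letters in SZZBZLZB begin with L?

Fix L in the first position and arrange the remaining 7 letters.
Those 7 letters have B appearing twice and Z appearing 4 times, giving (7)!/(4!·2!) = 105.

105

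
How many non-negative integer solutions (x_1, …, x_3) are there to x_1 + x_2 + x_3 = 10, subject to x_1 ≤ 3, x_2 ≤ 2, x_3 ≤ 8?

9

By stars and bars, unrestricted non-negative solutions to x_1+…+x_3 = 10 number C(10+2,2) = 66.
Subtract solutions that violate a single cap (substitute x_i' = x_i − (cap_i+1)): x_1 ≥ 4 gives C(8,2) = 28; x_2 ≥ 3 gives C(9,2) = 36; x_3 ≥ 9 gives C(3,2) = 3. Together 67.
Add back pairs where two caps are both exceeded: 10 + 0 + 0 = 10.
By inclusion–exclusion the count is 66 − 67 + 10 = 9.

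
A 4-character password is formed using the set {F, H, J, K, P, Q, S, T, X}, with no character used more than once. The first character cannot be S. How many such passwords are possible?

2688

The first character has 9−1 = 8 choices (anything except S).
The remaining 3 characters are filled from the other 8 symbols without repetition: 8 × 7 × 6 = 336.
Total: 8 × 336 = 2688.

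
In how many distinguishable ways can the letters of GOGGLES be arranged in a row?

840

The 7 letters of GOGGLES have repeats: G appearing 3 times.
The number of distinct arrangements is 7!/(3!) = 5040/6 = 840.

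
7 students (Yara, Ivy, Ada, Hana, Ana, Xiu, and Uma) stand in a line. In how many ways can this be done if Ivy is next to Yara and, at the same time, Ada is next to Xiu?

480

Treat {Ivy,Yara} as one block (2 orders) and {Ada,Xiu} as another (2 orders).
That leaves 5 units to arrange: 2 × 2 × 5! = 4 × 120 = 480.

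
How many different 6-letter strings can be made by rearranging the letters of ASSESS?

30

ASSESS has 6 letters with S appearing 4 times.
The number of distinct arrangements is 6!/(4!) = 720/24 = 30.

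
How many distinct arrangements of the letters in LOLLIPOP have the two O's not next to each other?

1260

Total arrangements of LOLLIPOP: 8!/(3!·2!·2!) = 1680.
If the two O's are adjacent, glue them into one block, leaving 7 items to arrange: (7)!/(3!·2!) = 420 ways.
Subtracting, 1680 − 420 = 1260 arrangements keep the O's apart.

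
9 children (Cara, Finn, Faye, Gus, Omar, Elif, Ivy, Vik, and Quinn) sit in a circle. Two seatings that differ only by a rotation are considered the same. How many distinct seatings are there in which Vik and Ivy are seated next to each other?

Glue Vik and Ivy into a block (2 internal orders). Seating 8 units around a circle gives (7)! arrangements.
So 2 × (7)! = 2 × 5040 = 10080.

10080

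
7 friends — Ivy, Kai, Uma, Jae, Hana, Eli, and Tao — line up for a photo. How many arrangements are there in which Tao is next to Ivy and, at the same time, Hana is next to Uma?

480

Treat {Tao,Ivy} as one block (2 orders) and {Hana,Uma} as another (2 orders).
That leaves 5 units to arrange: 2 × 2 × 5! = 4 × 120 = 480.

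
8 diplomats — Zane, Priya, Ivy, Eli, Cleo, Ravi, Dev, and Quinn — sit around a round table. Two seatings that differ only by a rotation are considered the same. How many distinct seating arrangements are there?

Seat Zane anywhere (absorbing the rotational symmetry), then permute the other 7: (7)! = 5040.

5040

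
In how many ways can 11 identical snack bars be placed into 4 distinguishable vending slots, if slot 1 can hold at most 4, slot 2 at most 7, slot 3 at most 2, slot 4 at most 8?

By stars and bars, unrestricted non-negative solutions to x_1+…+x_4 = 11 number C(11+3,3) = 364.
Subtract solutions that violate a single cap (substitute x_i' = x_i − (cap_i+1)): x_1 ≥ 5 gives C(9,3) = 84; x_2 ≥ 8 gives C(6,3) = 20; x_3 ≥ 3 gives C(11,3) = 165; x_4 ≥ 9 gives C(5,3) = 10. Together 279.
Add back pairs where two caps are both exceeded: 0 + 20 + 0 + 1 + 0 + 0 = 21.
By inclusion–exclusion the count is 364 − 279 + 21 = 106.

106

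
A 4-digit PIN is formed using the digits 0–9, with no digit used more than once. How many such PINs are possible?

5040

With no repetition, fill the 4 digits in order: 10 choices, then 9, down to 7.
That product is 10 × 9 × 8 × 7 = 5040.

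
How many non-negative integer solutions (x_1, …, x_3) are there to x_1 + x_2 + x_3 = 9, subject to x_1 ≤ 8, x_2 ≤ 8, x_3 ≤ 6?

47

Without the upper bounds there are C(11,2) = 55 ways to split 9 among 3 variables.
Subtract solutions that violate a single cap (substitute x_i' = x_i − (cap_i+1)): x_1 ≥ 9 gives C(2,2) = 1; x_2 ≥ 9 gives C(2,2) = 1; x_3 ≥ 7 gives C(4,2) = 6. Together 8.
No two caps can be exceeded simultaneously, so the pair terms are all 0.
By inclusion–exclusion the count is 55 − 8 + 0 = 47.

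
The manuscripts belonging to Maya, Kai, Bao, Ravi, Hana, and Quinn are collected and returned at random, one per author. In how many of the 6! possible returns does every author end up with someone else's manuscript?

Let Aᵢ be the assignments in which author i gets their own manuscript. We want the size of the complement of A₁∪…∪A_6.
By inclusion–exclusion this is Σ_{j=0}^{6} (−1)^j C(6,j)·(6−j)!.
Computing: 720 − 720 + 360 − 120 + 30 − 6 + 1 = 265.

265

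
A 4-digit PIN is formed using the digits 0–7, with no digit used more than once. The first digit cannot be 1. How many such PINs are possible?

1470

The first digit has 8−1 = 7 choices (anything except 1).
The remaining 3 digits are filled from the other 7 symbols without repetition: 7 × 6 × 5 = 210.
Total: 7 × 210 = 1470.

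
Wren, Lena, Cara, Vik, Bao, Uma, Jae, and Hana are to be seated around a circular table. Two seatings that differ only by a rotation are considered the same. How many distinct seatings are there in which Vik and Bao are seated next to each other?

1440

Glue Vik and Bao into a block (2 internal orders). Seating 7 units around a circle gives (6)! arrangements.
So 2 × (6)! = 2 × 720 = 1440.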